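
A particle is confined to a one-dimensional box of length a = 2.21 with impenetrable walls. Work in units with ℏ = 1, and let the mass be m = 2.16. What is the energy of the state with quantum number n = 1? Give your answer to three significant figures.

The infinite-well eigenfunctions ψ_n = √(2/a) sin(nπx/a) vanish at both walls, giving E_n = n²π²ℏ²/(2ma²).
E_1 = 1² × π² / (2 × 2.16 × 2.21²) = 0.4678.

E = 0.468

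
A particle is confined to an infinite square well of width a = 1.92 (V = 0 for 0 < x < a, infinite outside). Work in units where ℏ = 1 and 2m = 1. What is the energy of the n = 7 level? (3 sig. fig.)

Requiring ψ(0) = ψ(a) = 0 quantises k = nπ/a, hence E_n = ℏ²k²/2m = n²π²ℏ²/(2ma²).
E_7 = 7² × π² / (2 × 0.5 × 1.92²) = 131.2.

E = 131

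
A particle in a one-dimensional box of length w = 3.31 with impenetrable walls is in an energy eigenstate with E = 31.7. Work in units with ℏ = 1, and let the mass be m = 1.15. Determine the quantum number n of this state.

n = 9

From E_n = n²π²ℏ²/(2mw²) invert to n = √(2mw²E)/(πℏ).
n = (3.31/π) × √(2 × 1.15 × 31.7) = 8.996 → n = 9.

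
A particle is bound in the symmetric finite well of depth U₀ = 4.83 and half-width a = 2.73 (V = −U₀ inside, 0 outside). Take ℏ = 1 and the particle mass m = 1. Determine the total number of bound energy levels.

N = 6

Define the well-strength parameter z₀ = (a/ℏ)√(2mU₀) = 2.73 × √(2·1·4.83) = 8.485.
A new bound state (alternating even/odd) appears each time z₀ passes a multiple of π/2, so N = ⌊2z₀/π⌋ + 1 = ⌊5.402⌋ + 1 = 6.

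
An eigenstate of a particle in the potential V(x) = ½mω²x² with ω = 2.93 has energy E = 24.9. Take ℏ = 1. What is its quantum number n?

E_n = ℏω(n + ½) ⇒ n = E/(ℏω) − ½ = 24.9/2.93 − 0.5 = 7.998 → n = 8.

n = 8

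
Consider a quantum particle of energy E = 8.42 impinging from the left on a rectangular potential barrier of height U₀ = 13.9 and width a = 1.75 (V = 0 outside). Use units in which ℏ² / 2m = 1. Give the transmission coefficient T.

Since E < U₀ the interior solution is evanescent with decay constant κ = √(2m(U₀ − E))/ℏ = 2.341.
κa = 4.097, sinh(κa) = 30.06.
The exact tunnelling result is T⁻¹ = 1 + U₀² sinh²(κa) / [4E(U₀ − E)] = 947.0, so T = 0.00106.

T = 0.00106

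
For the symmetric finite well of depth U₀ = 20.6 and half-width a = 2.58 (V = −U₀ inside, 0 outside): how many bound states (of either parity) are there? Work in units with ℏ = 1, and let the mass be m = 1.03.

N = 11

Define the well-strength parameter z₀ = (a/ℏ)√(2mU₀) = 2.58 × √(2·1.03·20.6) = 16.81.
A new bound state (alternating even/odd) appears each time z₀ passes a multiple of π/2, so N = ⌊2z₀/π⌋ + 1 = ⌊10.70⌋ + 1 = 11.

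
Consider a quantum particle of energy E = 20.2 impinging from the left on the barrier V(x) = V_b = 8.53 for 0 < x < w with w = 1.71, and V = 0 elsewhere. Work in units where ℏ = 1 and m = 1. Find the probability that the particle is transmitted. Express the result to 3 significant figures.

Above the barrier the interior wavenumber is k₂ = √(2m(E − V_b))/ℏ = 4.831, giving phase k₂w = 8.261.
Matching at both interfaces gives T⁻¹ = 1 + V_b² sin²(k₂w) / [4E(E − V_b)] = 1.065, hence T = 0.939.

T = 0.939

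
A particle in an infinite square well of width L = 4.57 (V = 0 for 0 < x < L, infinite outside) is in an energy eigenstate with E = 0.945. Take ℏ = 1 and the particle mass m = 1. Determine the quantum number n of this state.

From E_n = n²π²ℏ²/(2mL²) invert to n = √(2mL²E)/(πℏ).
n = (4.57/π) × √(2 × 1 × 0.945) = 2.000 → n = 2.

n = 2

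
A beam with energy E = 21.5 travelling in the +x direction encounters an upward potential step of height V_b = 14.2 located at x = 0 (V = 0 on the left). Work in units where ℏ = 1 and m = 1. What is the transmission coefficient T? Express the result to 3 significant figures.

T = 0.930

On each side the TISE gives plane waves with k = √(2m(E − V))/ℏ: k₁ = √(2·1·21.5) = 6.557, k₂ = √(2·1·7.3) = 3.821.
Continuity of ψ and ψ′ at the step yields the reflection amplitude r = (k₁ − k₂)/(k₁ + k₂) = 0.2637; thus R = |r|² = 0.06952, T = 0.9305.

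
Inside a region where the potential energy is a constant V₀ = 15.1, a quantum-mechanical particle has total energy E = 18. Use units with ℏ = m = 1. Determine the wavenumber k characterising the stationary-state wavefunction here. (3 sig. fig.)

With E > V₀ the solution is oscillatory, ψ ∝ e^{±ikx} with k = √(2m(E − V₀))/ℏ.
k = √(2 × 1 × 2.9) = 2.408.

k = 2.41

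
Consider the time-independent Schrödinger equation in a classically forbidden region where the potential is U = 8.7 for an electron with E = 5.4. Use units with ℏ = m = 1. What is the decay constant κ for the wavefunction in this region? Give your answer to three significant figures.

Since E < U the TISE in this region is ψ'' = κ²ψ with κ = √(2m(U − E))/ℏ.
κ = √(2 × 1 × 3.3) = 2.569.

κ = 2.57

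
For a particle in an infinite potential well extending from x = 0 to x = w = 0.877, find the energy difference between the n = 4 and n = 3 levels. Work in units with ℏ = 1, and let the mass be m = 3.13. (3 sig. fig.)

E_n = n²π²ℏ²/(2mw²), so ΔE = (4² − 3²) π²ℏ²/(2mw²).
ΔE = 7 × π² / (2 × 3.13 × 0.877²) = 14.35.

ΔE = 14.3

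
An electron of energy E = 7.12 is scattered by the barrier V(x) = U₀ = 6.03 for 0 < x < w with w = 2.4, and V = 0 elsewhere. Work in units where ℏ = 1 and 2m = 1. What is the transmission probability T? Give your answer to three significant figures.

Above the barrier the interior wavenumber is k₂ = √(2m(E − U₀))/ℏ = 1.044, giving phase k₂w = 2.506.
Matching at both interfaces gives T⁻¹ = 1 + U₀² sin²(k₂w) / [4E(E − U₀)] = 1.413, hence T = 0.708.

T = 0.708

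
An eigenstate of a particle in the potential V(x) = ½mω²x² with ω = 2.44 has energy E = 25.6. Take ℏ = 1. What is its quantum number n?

E_n = ℏω(n + ½) ⇒ n = E/(ℏω) − ½ = 25.6/2.44 − 0.5 = 9.992 → n = 10.

n = 10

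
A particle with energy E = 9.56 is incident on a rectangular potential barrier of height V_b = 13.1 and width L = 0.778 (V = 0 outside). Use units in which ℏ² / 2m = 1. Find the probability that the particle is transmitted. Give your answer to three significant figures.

T = 0.159

E < V_b: inside the barrier ψ ∝ e^{±κx} with κ = √(2m(V_b − E))/ℏ = 1.881.
κL = 1.464, sinh(κL) = 2.045.
Matching ψ, ψ′ at both faces gives T = [1 + V_b² sinh²(κL) / (4E(V_b − E))]⁻¹ = 1/6.304 = 0.159.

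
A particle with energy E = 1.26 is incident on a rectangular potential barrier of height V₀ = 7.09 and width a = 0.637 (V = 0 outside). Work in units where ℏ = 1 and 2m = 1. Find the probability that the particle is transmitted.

T = 0.106

Since E < V₀ the interior solution is evanescent with decay constant κ = √(2m(V₀ − E))/ℏ = 2.415.
κa = 1.538, sinh(κa) = 2.220.
The exact tunnelling result is T⁻¹ = 1 + V₀² sinh²(κa) / [4E(V₀ − E)] = 9.434, so T = 0.106.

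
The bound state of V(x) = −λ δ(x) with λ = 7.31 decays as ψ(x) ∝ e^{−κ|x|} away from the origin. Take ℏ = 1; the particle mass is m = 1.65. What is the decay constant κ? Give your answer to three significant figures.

Integrate −(ℏ²/2m)ψ'' − λδ(x)ψ = Eψ from −ε to +ε: the ψ'' term gives ψ'(0⁺) − ψ'(0⁻) and the δ term gives −(2mλ/ℏ²)ψ(0).
With ψ ∝ e^{−κ|x|} this yields −2κ = −2mλ/ℏ², so κ = mλ/ℏ² = 12.06.

κ = 12.1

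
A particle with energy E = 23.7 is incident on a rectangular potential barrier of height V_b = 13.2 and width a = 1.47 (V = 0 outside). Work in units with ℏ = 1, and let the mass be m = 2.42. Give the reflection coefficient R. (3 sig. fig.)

E > V_b: inside the barrier k₂ = √(2m(E − V_b))/ℏ = 7.129, k₂a = 10.48.
T = [1 + V_b² sin²(k₂a) / (4E(E − V_b))]⁻¹ = 1/1.132 = 0.883.
R = 1 − T = 0.117.

R = 0.117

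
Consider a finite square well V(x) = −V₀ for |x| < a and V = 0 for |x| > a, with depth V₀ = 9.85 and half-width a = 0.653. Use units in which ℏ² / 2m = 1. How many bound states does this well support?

The dimensionless depth is z₀ = a√(2mV₀)/ℏ = 0.653 × √(9.850) = 2.049.
A new bound state (alternating even/odd) appears each time z₀ passes a multiple of π/2, so N = ⌊2z₀/π⌋ + 1 = ⌊1.305⌋ + 1 = 2.

N = 2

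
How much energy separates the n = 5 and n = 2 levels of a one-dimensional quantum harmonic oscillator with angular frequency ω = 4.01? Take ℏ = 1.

E_n = ℏω(n + ½), so ΔE = (5 − 2) ℏω = 3 × 4.01 = 12.03.

ΔE = 12.0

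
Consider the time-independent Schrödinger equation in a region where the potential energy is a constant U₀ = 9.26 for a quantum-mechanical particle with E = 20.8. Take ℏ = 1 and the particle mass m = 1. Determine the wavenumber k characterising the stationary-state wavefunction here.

k = 4.80

With E > U₀ the solution is oscillatory, ψ ∝ e^{±ikx} with k = √(2m(E − U₀))/ℏ.
k = √(2 × 1 × 11.54) = 4.804.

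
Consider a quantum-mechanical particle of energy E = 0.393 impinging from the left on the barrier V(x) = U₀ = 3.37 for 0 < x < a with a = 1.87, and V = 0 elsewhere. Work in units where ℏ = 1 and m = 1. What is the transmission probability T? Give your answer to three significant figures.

Since E < U₀ the interior solution is evanescent with decay constant κ = √(2m(U₀ − E))/ℏ = 2.440.
κa = 4.563, sinh(κa) = 47.93.
The exact tunnelling result is T⁻¹ = 1 + U₀² sinh²(κa) / [4E(U₀ − E)] = 5575, so T = 0.000179.

T = 0.000179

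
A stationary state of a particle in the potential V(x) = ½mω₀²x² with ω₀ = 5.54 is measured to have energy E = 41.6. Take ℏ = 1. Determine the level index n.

E_n = ℏω₀(n + ½) ⇒ n = E/(ℏω₀) − ½ = 41.6/5.54 − 0.5 = 7.009 → n = 7.

n = 7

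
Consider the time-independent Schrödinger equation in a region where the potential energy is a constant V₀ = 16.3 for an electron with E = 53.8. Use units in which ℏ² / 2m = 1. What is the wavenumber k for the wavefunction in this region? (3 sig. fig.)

k = 6.12

With E > V₀ the solution is oscillatory, ψ ∝ e^{±ikx} with k = √(2m(E − V₀))/ℏ.
k = √(2 × 0.5 × 37.5) = 6.124.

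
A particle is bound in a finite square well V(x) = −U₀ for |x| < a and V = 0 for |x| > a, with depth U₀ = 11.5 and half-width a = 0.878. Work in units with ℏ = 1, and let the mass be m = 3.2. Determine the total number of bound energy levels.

N = 5

Define the well-strength parameter z₀ = (a/ℏ)√(2mU₀) = 0.878 × √(2·3.2·11.5) = 7.532.
A new bound state (alternating even/odd) appears each time z₀ passes a multiple of π/2, so N = ⌊2z₀/π⌋ + 1 = ⌊4.795⌋ + 1 = 5.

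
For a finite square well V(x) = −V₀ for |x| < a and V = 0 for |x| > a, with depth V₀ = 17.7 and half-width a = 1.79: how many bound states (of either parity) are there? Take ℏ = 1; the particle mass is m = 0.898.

N = 7

The dimensionless depth is z₀ = a√(2mV₀)/ℏ = 1.79 × √(31.79) = 10.09.
A new bound state (alternating even/odd) appears each time z₀ passes a multiple of π/2, so N = ⌊2z₀/π⌋ + 1 = ⌊6.425⌋ + 1 = 7.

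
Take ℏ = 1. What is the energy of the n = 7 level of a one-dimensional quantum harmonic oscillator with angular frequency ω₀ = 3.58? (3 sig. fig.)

Using E_n = (n + ½)ℏω₀: E_7 = 7.5 × 3.58 = 26.85.

E = 26.9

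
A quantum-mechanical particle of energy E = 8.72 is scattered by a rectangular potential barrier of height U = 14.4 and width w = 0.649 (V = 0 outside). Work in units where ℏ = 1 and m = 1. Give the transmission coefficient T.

Since E < U the interior solution is evanescent with decay constant κ = √(2m(U − E))/ℏ = 3.370.
κw = 2.187, sinh(κw) = 4.400.
Matching ψ, ψ′ at both faces gives T = [1 + U² sinh²(κw) / (4E(U − E))]⁻¹ = 1/21.26 = 0.0470.

T = 0.0470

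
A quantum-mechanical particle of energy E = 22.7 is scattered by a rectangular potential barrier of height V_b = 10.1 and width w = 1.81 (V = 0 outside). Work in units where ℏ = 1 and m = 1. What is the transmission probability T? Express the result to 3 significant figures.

T = 0.990

Above the barrier the interior wavenumber is k₂ = √(2m(E − V_b))/ℏ = 5.020, giving phase k₂w = 9.086.
Matching at both interfaces gives T⁻¹ = 1 + V_b² sin²(k₂w) / [4E(E − V_b)] = 1.010, hence T = 0.990.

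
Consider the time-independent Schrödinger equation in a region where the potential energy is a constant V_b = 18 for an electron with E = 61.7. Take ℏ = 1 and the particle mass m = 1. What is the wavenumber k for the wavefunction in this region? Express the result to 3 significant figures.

With E > V_b the solution is oscillatory, ψ ∝ e^{±ikx} with k = √(2m(E − V_b))/ℏ.
k = √(2 × 1 × 43.7) = 9.349.

k = 9.35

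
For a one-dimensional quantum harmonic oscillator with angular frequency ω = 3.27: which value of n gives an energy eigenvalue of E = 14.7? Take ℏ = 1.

n = 4

Invert E_n = (n + ½)ℏω: n = E/ℏω − ½ = 3.995, so n = 4.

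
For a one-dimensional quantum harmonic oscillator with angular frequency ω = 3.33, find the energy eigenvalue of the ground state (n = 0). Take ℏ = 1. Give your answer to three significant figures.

E = 1.67

The oscillator eigenvalues are E_n = ℏω(n + ½), so E_0 = 3.33 × 0.5 = 1.665.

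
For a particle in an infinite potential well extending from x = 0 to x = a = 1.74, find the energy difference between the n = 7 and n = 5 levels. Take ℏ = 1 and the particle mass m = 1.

ΔE = 39.1

E_n = n²π²ℏ²/(2ma²), so ΔE = (7² − 5²) π²ℏ²/(2ma²).
ΔE = 24 × π² / (2 × 1 × 1.74²) = 39.12.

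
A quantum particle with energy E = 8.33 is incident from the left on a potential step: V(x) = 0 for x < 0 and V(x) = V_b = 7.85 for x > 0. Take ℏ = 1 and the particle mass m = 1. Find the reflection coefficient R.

R = 0.376

On each side the TISE gives plane waves with k = √(2m(E − V))/ℏ: k₁ = √(2·1·8.33) = 4.082, k₂ = √(2·1·0.48) = 0.9798.
Matching ψ and ψ′ at x = 0 gives r = (k₁ − k₂)/(k₁ + k₂), so R = r² = 0.3756 and T = 1 − R = 0.6244.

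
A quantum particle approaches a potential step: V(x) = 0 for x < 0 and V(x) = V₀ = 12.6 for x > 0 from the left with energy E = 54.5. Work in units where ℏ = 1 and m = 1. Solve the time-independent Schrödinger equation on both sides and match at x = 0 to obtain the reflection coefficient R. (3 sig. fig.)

R = 0.00431

On each side the TISE gives plane waves with k = √(2m(E − V))/ℏ: k₁ = √(2·1·54.5) = 10.44, k₂ = √(2·1·41.9) = 9.154.
Continuity of ψ and ψ′ at the step yields the reflection amplitude r = (k₁ − k₂)/(k₁ + k₂) = 0.06563; thus R = |r|² = 0.004308, T = 0.9957.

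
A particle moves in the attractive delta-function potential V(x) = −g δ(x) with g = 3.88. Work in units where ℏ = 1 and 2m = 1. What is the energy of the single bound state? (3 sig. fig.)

The bound state is ψ(x) = √κ e^{−κ|x|}. The derivative jump ψ'(0⁺) − ψ'(0⁻) = −(2mg/ℏ²)ψ(0) fixes κ = mg/ℏ² = 1.940.
Then E = −ℏ²κ²/(2m) = −mg²/(2ℏ²) = -3.764.

E = -3.76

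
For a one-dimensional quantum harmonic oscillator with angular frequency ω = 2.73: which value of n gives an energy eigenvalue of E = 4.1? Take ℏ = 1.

n = 1

E_n = ℏω(n + ½) ⇒ n = E/(ℏω) − ½ = 4.1/2.73 − 0.5 = 1.002 → n = 1.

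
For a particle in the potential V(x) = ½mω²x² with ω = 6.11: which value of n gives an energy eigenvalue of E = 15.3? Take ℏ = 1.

Invert E_n = (n + ½)ℏω: n = E/ℏω − ½ = 2.004, so n = 2.

n = 2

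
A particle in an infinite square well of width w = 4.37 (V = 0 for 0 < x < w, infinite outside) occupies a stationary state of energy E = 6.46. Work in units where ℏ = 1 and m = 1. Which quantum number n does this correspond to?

n = 5

From E_n = n²π²ℏ²/(2mw²) invert to n = √(2mw²E)/(πℏ).
n = (4.37/π) × √(2 × 1 × 6.46) = 5.000 → n = 5.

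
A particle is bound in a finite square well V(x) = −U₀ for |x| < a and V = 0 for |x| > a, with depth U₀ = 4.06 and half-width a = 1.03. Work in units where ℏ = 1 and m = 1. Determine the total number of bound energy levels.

N = 2

Define the well-strength parameter z₀ = (a/ℏ)√(2mU₀) = 1.03 × √(2·1·4.06) = 2.935.
The even/odd transcendental equations gain one root per π/2 in z₀, giving N = 1 + ⌊2z₀/π⌋ = 1 + ⌊1.869⌋ = 2.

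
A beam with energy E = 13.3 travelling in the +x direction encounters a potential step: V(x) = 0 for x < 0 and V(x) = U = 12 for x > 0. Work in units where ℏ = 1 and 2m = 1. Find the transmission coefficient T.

T = 0.726

The wavenumbers are k₁ = √(2mE)/ℏ = 3.647 on the left and k₂ = √(2m(E − U))/ℏ = 1.140 on the right.
Continuity of ψ and ψ′ at the step yields the reflection amplitude r = (k₁ − k₂)/(k₁ + k₂) = 0.5236; thus R = |r|² = 0.2742, T = 0.7258.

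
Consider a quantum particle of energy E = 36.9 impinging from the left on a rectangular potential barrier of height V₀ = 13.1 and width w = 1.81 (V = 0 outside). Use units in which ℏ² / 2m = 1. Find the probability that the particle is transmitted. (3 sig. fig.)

T = 0.985

E > V₀: inside the barrier k₂ = √(2m(E − V₀))/ℏ = 4.879, k₂w = 8.830.
Matching at both interfaces gives T⁻¹ = 1 + V₀² sin²(k₂w) / [4E(E − V₀)] = 1.015, hence T = 0.985.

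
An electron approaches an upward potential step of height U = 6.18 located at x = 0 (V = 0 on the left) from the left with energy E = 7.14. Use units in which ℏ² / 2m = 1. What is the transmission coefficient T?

T = 0.785

On each side the TISE gives plane waves with k = √(2m(E − V))/ℏ: k₁ = √(2·½·7.14) = 2.672, k₂ = √(2·½·0.96) = 0.9798.
Matching ψ and ψ′ at x = 0 gives r = (k₁ − k₂)/(k₁ + k₂), so R = r² = 0.2147 and T = 1 − R = 0.7853.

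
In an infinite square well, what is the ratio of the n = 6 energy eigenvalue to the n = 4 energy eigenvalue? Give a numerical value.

2.25

Since E_n ∝ n², the ratio is (6/4)² = 2.25.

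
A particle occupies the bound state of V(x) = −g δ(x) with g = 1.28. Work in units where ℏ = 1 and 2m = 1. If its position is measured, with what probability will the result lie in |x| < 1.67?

The normalised bound state is ψ = √κ e^{−κ|x|} with κ = mg/ℏ² = 0.6400.
P(|x| < d) = ∫_{−d}^{d} κ e^{−2κ|x|} dx = 1 − e^{−2κd} = 1 − e^{−2.138} = 0.8821.

P = 0.882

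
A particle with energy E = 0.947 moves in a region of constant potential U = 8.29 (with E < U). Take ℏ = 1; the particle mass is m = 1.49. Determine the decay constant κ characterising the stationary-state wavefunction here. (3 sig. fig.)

Since E < U the TISE in this region is ψ'' = κ²ψ with κ = √(2m(U − E))/ℏ.
κ = √(2 × 1.49 × 7.343) = 4.678.

κ = 4.68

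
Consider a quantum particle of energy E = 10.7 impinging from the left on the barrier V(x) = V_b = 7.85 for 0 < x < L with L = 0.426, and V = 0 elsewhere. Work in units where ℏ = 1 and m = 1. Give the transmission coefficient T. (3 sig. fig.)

T = 0.732

Above the barrier the interior wavenumber is k₂ = √(2m(E − V_b))/ℏ = 2.387, giving phase k₂L = 1.017.
Matching at both interfaces gives T⁻¹ = 1 + V_b² sin²(k₂L) / [4E(E − V_b)] = 1.365, hence T = 0.732.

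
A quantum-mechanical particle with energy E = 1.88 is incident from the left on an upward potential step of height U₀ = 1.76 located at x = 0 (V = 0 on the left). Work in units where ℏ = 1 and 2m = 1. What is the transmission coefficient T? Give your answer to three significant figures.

T = 0.644

The wavenumbers are k₁ = √(2mE)/ℏ = 1.371 on the left and k₂ = √(2m(E − U₀))/ℏ = 0.3464 on the right.
Continuity of ψ and ψ′ at the step yields the reflection amplitude r = (k₁ − k₂)/(k₁ + k₂) = 0.5966; thus R = |r|² = 0.3560, T = 0.6440.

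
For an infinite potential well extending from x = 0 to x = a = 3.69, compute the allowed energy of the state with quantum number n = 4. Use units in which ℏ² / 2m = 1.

The infinite-well eigenfunctions ψ_n = √(2/a) sin(nπx/a) vanish at both walls, giving E_n = n²π²ℏ²/(2ma²).
E_4 = 4² × π² / (2 × 0.5 × 3.69²) = 11.60.

E = 11.6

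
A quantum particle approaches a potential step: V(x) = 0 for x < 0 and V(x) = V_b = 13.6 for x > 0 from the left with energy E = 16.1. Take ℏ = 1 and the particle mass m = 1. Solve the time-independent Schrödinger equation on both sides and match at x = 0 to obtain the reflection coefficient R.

R = 0.189

On each side the TISE gives plane waves with k = √(2m(E − V))/ℏ: k₁ = √(2·1·16.1) = 5.675, k₂ = √(2·1·2.5) = 2.236.
Matching ψ and ψ′ at x = 0 gives r = (k₁ − k₂)/(k₁ + k₂), so R = r² = 0.1889 and T = 1 − R = 0.8111.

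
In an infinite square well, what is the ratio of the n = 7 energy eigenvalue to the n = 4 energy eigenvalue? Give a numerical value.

E_n = n²π²ℏ²/(2mL²) so the ratio is n₂²/n₁² = 49/16 = 3.0625.

3.0625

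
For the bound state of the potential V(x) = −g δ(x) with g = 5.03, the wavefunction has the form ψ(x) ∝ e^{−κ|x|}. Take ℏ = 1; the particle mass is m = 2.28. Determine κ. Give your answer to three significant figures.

Integrating the TISE across x = 0 gives the cusp condition ψ'(0⁺) − ψ'(0⁻) = −(2mg/ℏ²)ψ(0).
With ψ ∝ e^{−κ|x|} this yields −2κ = −2mg/ℏ², so κ = mg/ℏ² = 11.47.

κ = 11.5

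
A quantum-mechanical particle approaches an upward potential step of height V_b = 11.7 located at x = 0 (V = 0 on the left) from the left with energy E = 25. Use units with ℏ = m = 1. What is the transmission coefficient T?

On each side the TISE gives plane waves with k = √(2m(E − V))/ℏ: k₁ = √(2·1·25) = 7.071, k₂ = √(2·1·13.3) = 5.158.
Matching ψ and ψ′ at x = 0 gives r = (k₁ − k₂)/(k₁ + k₂), so R = r² = 0.02449 and T = 1 − R = 0.9755.

T = 0.976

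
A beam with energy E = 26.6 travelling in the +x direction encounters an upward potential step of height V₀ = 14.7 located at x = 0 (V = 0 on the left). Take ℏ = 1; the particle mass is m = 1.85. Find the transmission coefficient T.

T = 0.961

On each side the TISE gives plane waves with k = √(2m(E − V))/ℏ: k₁ = √(2·1.85·26.6) = 9.921, k₂ = √(2·1.85·11.9) = 6.636.
Matching ψ and ψ′ at x = 0 gives r = (k₁ − k₂)/(k₁ + k₂), so R = r² = 0.03937 and T = 1 − R = 0.9606.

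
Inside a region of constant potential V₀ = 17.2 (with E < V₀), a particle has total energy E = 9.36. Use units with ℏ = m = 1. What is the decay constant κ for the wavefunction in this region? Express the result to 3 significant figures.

Since E < V₀ the TISE in this region is ψ'' = κ²ψ with κ = √(2m(V₀ − E))/ℏ.
κ = √(2 × 1 × 7.84) = 3.960.

κ = 3.96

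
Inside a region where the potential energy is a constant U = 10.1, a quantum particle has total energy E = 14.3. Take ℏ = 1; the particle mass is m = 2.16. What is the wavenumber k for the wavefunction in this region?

With E > U the solution is oscillatory, ψ ∝ e^{±ikx} with k = √(2m(E − U))/ℏ.
k = √(2 × 2.16 × 4.2) = 4.260.

k = 4.26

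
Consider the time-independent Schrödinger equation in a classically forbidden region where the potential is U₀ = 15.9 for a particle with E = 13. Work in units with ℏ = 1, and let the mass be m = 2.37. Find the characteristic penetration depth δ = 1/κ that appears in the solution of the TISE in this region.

δ = 0.270

Since E < U₀ the TISE in this region is ψ'' = κ²ψ with κ = √(2m(U₀ − E))/ℏ.
κ = √(2 × 2.37 × 2.9) = 3.708. The penetration depth is δ = 1/κ = 0.270.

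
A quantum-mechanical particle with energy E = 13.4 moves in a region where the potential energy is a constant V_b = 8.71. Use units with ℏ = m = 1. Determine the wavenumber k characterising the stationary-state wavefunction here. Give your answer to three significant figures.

With E > V_b the solution is oscillatory, ψ ∝ e^{±ikx} with k = √(2m(E − V_b))/ℏ.
k = √(2 × 1 × 4.69) = 3.063.

k = 3.06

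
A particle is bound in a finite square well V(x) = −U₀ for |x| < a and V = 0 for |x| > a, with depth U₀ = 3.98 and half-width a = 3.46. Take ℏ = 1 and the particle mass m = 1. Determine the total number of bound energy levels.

N = 7

The dimensionless depth is z₀ = a√(2mU₀)/ℏ = 3.46 × √(7.960) = 9.762.
The even/odd transcendental equations gain one root per π/2 in z₀, giving N = 1 + ⌊2z₀/π⌋ = 1 + ⌊6.215⌋ = 7.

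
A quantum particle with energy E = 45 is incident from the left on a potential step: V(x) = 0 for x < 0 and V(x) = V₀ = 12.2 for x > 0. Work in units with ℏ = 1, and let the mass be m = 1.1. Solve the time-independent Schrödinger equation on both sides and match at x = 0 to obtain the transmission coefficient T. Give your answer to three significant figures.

T = 0.994

The wavenumbers are k₁ = √(2mE)/ℏ = 9.950 on the left and k₂ = √(2m(E − V₀))/ℏ = 8.495 on the right.
Continuity of ψ and ψ′ at the step yields the reflection amplitude r = (k₁ − k₂)/(k₁ + k₂) = 0.07889; thus R = |r|² = 0.006224, T = 0.9938.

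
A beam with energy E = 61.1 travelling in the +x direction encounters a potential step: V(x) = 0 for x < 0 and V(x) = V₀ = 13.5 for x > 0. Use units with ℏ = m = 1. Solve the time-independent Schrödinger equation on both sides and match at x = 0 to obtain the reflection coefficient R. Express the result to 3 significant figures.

R = 0.00389

The wavenumbers are k₁ = √(2mE)/ℏ = 11.05 on the left and k₂ = √(2m(E − V₀))/ℏ = 9.757 on the right.
Continuity of ψ and ψ′ at the step yields the reflection amplitude r = (k₁ − k₂)/(k₁ + k₂) = 0.06234; thus R = |r|² = 0.003886, T = 0.9961.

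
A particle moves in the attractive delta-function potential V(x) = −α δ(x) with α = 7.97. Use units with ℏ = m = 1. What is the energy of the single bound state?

E = -31.8

For x ≠ 0 the bound state is ψ ∝ e^{−κ|x|}; integrating the TISE across the delta gives the cusp condition 2κ = 2mα/ℏ², so κ = 7.970.
Then E = −ℏ²κ²/(2m) = −mα²/(2ℏ²) = -31.76.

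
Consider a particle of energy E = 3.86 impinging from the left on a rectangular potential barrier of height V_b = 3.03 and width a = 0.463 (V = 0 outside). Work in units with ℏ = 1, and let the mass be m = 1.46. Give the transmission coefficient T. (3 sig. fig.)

T = 0.762

Above the barrier the interior wavenumber is k₂ = √(2m(E − V_b))/ℏ = 1.557, giving phase k₂a = 0.7208.
T = [1 + V_b² sin²(k₂a) / (4E(E − V_b))]⁻¹ = 1/1.312 = 0.762.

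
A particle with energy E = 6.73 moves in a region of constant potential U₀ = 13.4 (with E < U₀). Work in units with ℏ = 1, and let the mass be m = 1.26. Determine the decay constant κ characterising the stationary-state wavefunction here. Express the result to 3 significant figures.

Since E < U₀ the TISE in this region is ψ'' = κ²ψ with κ = √(2m(U₀ − E))/ℏ.
κ = √(2 × 1.26 × 6.67) = 4.100.

κ = 4.10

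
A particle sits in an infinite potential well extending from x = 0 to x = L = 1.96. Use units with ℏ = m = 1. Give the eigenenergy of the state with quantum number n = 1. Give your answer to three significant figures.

E = 1.28

The infinite-well eigenfunctions ψ_n = √(2/L) sin(nπx/L) vanish at both walls, giving E_n = n²π²ℏ²/(2mL²).
E_1 = 1² × π² / (2 × 1 × 1.96²) = 1.285.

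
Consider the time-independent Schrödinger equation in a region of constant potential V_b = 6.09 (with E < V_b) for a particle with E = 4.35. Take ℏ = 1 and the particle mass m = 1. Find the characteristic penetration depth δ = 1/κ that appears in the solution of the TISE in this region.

Since E < V_b the TISE in this region is ψ'' = κ²ψ with κ = √(2m(V_b − E))/ℏ.
κ = √(2 × 1 × 1.74) = 1.865. The penetration depth is δ = 1/κ = 0.536.

δ = 0.536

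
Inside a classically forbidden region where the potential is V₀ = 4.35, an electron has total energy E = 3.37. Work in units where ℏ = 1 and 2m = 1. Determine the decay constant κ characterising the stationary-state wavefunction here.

κ = 0.990

Since E < V₀ the TISE in this region is ψ'' = κ²ψ with κ = √(2m(V₀ − E))/ℏ.
κ = √(2 × 0.5 × 0.98) = 0.9899.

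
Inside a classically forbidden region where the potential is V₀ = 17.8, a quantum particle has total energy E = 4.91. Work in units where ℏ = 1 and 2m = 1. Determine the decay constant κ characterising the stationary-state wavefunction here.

Since E < V₀ the TISE in this region is ψ'' = κ²ψ with κ = √(2m(V₀ − E))/ℏ.
κ = √(2 × 0.5 × 12.89) = 3.590.

κ = 3.59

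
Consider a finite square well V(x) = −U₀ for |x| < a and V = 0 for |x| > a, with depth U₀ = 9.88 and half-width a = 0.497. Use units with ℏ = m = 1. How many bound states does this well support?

Define the well-strength parameter z₀ = (a/ℏ)√(2mU₀) = 0.497 × √(2·1·9.88) = 2.209.
A new bound state (alternating even/odd) appears each time z₀ passes a multiple of π/2, so N = ⌊2z₀/π⌋ + 1 = ⌊1.406⌋ + 1 = 2.

N = 2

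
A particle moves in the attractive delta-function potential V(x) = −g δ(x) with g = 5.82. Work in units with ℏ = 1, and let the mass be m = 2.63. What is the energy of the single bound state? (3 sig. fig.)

The bound state is ψ(x) = √κ e^{−κ|x|}. The derivative jump ψ'(0⁺) − ψ'(0⁻) = −(2mg/ℏ²)ψ(0) fixes κ = mg/ℏ² = 15.31.
Then E = −ℏ²κ²/(2m) = −mg²/(2ℏ²) = -44.54.

E = -44.5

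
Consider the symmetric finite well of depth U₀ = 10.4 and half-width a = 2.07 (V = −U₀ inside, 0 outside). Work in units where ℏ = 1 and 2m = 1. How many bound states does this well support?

Define the well-strength parameter z₀ = (a/ℏ)√(2mU₀) = 2.07 × √(2·0.5·10.4) = 6.676.
A new bound state (alternating even/odd) appears each time z₀ passes a multiple of π/2, so N = ⌊2z₀/π⌋ + 1 = ⌊4.250⌋ + 1 = 5.

N = 5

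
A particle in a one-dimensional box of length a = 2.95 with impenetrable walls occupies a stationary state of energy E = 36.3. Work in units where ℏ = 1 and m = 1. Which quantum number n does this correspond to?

From E_n = n²π²ℏ²/(2ma²) invert to n = √(2ma²E)/(πℏ).
n = (2.95/π) × √(2 × 1 × 36.3) = 8.001 → n = 8.

n = 8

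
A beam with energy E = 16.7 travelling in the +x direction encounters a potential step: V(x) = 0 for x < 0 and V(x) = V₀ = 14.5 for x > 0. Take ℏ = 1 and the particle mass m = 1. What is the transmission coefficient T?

T = 0.782

The wavenumbers are k₁ = √(2mE)/ℏ = 5.779 on the left and k₂ = √(2m(E − V₀))/ℏ = 2.098 on the right.
Continuity of ψ and ψ′ at the step yields the reflection amplitude r = (k₁ − k₂)/(k₁ + k₂) = 0.4674; thus R = |r|² = 0.2185, T = 0.7815.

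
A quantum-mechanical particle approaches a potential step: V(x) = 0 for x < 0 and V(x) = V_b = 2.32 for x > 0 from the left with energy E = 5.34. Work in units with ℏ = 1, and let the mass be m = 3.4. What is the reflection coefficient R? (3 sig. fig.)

The wavenumbers are k₁ = √(2mE)/ℏ = 6.026 on the left and k₂ = √(2m(E − V_b))/ℏ = 4.532 on the right.
Continuity of ψ and ψ′ at the step yields the reflection amplitude r = (k₁ − k₂)/(k₁ + k₂) = 0.1415; thus R = |r|² = 0.02003, T = 0.9800.

R = 0.0200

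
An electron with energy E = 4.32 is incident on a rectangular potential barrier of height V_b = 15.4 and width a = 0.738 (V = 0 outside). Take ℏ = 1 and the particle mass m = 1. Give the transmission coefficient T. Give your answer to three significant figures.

T = 0.00310

E < V_b: inside the barrier ψ ∝ e^{±κx} with κ = √(2m(V_b − E))/ℏ = 4.707.
κa = 3.474, sinh(κa) = 16.12.
Matching ψ, ψ′ at both faces gives T = [1 + V_b² sinh²(κa) / (4E(V_b − E))]⁻¹ = 1/322.8 = 0.00310.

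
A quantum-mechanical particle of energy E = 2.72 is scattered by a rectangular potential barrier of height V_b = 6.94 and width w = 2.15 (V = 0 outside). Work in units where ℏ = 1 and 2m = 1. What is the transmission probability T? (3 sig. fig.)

T = 0.000556

Since E < V_b the interior solution is evanescent with decay constant κ = √(2m(V_b − E))/ℏ = 2.054.
κw = 4.417, sinh(κw) = 41.40.
The exact tunnelling result is T⁻¹ = 1 + V_b² sinh²(κw) / [4E(V_b − E)] = 1799, so T = 0.000556.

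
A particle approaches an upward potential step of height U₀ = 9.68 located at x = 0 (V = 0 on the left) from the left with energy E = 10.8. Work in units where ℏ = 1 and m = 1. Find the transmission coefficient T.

The wavenumbers are k₁ = √(2mE)/ℏ = 4.648 on the left and k₂ = √(2m(E − U₀))/ℏ = 1.497 on the right.
Continuity of ψ and ψ′ at the step yields the reflection amplitude r = (k₁ − k₂)/(k₁ + k₂) = 0.5128; thus R = |r|² = 0.2630, T = 0.7370.

T = 0.737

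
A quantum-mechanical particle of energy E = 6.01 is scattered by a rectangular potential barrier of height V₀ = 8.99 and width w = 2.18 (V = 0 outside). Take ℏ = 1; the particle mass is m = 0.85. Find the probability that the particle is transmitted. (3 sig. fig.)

T = 0.000194

E < V₀: inside the barrier ψ ∝ e^{±κx} with κ = √(2m(V₀ − E))/ℏ = 2.251.
κw = 4.907, sinh(κw) = 67.59.
Matching ψ, ψ′ at both faces gives T = [1 + V₀² sinh²(κw) / (4E(V₀ − E))]⁻¹ = 1/5155 = 0.000194.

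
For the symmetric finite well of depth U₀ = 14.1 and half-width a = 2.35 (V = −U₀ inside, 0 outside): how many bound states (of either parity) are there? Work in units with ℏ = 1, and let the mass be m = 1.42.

N = 10

The dimensionless depth is z₀ = a√(2mU₀)/ℏ = 2.35 × √(40.04) = 14.87.
A new bound state (alternating even/odd) appears each time z₀ passes a multiple of π/2, so N = ⌊2z₀/π⌋ + 1 = ⌊9.467⌋ + 1 = 10.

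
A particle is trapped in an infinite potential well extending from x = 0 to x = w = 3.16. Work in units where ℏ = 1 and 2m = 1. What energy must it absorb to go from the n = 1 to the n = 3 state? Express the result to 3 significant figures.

E_n = n²π²ℏ²/(2mw²), so ΔE = (3² − 1²) π²ℏ²/(2mw²).
ΔE = 8 × π² / (2 × 0.5 × 3.16²) = 7.907.

ΔE = 7.91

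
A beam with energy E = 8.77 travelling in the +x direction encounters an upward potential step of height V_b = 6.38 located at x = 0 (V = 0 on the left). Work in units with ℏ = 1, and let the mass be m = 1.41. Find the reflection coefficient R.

On each side the TISE gives plane waves with k = √(2m(E − V))/ℏ: k₁ = √(2·1.41·8.77) = 4.973, k₂ = √(2·1.41·2.39) = 2.596.
Continuity of ψ and ψ′ at the step yields the reflection amplitude r = (k₁ − k₂)/(k₁ + k₂) = 0.3140; thus R = |r|² = 0.09862, T = 0.9014.

R = 0.0986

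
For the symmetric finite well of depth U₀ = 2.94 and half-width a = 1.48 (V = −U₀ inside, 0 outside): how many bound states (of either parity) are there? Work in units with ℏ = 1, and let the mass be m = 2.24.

Define the well-strength parameter z₀ = (a/ℏ)√(2mU₀) = 1.48 × √(2·2.24·2.94) = 5.371.
A new bound state (alternating even/odd) appears each time z₀ passes a multiple of π/2, so N = ⌊2z₀/π⌋ + 1 = ⌊3.419⌋ + 1 = 4.

N = 4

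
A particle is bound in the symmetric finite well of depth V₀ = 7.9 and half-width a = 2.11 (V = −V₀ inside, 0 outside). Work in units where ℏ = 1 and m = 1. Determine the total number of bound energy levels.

Define the well-strength parameter z₀ = (a/ℏ)√(2mV₀) = 2.11 × √(2·1·7.9) = 8.387.
The even/odd transcendental equations gain one root per π/2 in z₀, giving N = 1 + ⌊2z₀/π⌋ = 1 + ⌊5.339⌋ = 6.

N = 6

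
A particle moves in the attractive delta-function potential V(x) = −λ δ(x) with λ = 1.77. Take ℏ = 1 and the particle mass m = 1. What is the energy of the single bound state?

E = -1.57

The bound state is ψ(x) = √κ e^{−κ|x|}. The derivative jump ψ'(0⁺) − ψ'(0⁻) = −(2mλ/ℏ²)ψ(0) fixes κ = mλ/ℏ² = 1.770.
Then E = −ℏ²κ²/(2m) = −mλ²/(2ℏ²) = -1.566.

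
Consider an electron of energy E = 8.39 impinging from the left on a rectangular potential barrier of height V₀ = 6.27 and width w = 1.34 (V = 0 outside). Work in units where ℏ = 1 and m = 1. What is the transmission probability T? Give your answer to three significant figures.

Above the barrier the interior wavenumber is k₂ = √(2m(E − V₀))/ℏ = 2.059, giving phase k₂w = 2.759.
Matching at both interfaces gives T⁻¹ = 1 + V₀² sin²(k₂w) / [4E(E − V₀)] = 1.077, hence T = 0.929.

T = 0.929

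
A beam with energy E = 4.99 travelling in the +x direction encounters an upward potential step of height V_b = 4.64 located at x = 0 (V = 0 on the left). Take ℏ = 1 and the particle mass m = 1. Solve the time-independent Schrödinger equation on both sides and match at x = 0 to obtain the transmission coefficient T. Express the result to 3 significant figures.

On each side the TISE gives plane waves with k = √(2m(E − V))/ℏ: k₁ = √(2·1·4.99) = 3.159, k₂ = √(2·1·0.35) = 0.8367.
Matching ψ and ψ′ at x = 0 gives r = (k₁ − k₂)/(k₁ + k₂), so R = r² = 0.3378 and T = 1 − R = 0.6622.

T = 0.662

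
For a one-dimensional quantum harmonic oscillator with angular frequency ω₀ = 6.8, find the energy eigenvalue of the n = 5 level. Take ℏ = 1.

The oscillator eigenvalues are E_n = ℏω₀(n + ½), so E_5 = 6.8 × 5.5 = 37.40.

E = 37.4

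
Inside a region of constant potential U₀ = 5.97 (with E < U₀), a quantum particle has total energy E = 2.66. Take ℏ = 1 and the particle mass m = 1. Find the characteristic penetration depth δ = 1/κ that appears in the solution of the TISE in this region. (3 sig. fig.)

Since E < U₀ the TISE in this region is ψ'' = κ²ψ with κ = √(2m(U₀ − E))/ℏ.
κ = √(2 × 1 × 3.31) = 2.573. The penetration depth is δ = 1/κ = 0.389.

δ = 0.389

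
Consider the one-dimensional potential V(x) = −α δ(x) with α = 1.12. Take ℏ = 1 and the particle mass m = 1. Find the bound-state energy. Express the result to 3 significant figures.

For x ≠ 0 the bound state is ψ ∝ e^{−κ|x|}; integrating the TISE across the delta gives the cusp condition 2κ = 2mα/ℏ², so κ = 1.120.
Then E = −ℏ²κ²/(2m) = −mα²/(2ℏ²) = -0.6272.

E = -0.627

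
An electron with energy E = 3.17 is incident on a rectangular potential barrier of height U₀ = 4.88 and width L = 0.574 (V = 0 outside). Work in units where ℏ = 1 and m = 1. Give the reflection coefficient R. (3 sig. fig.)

R = 0.640

E < U₀: inside the barrier ψ ∝ e^{±κx} with κ = √(2m(U₀ − E))/ℏ = 1.849.
κL = 1.062, sinh(κL) = 1.272.
Matching ψ, ψ′ at both faces gives T = [1 + U₀² sinh²(κL) / (4E(U₀ − E))]⁻¹ = 1/2.778 = 0.360.
R = 1 − T = 0.640.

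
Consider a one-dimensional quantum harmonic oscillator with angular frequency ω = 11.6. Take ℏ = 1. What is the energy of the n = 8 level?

The oscillator eigenvalues are E_n = ℏω(n + ½), so E_8 = 11.6 × 8.5 = 98.60.

E = 98.6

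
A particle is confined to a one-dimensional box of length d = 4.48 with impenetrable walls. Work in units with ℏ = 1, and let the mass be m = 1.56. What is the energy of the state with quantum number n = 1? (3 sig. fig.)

E = 0.158

Requiring ψ(0) = ψ(d) = 0 quantises k = nπ/d, hence E_n = ℏ²k²/2m = n²π²ℏ²/(2md²).
E_1 = 1² × π² / (2 × 1.56 × 4.48²) = 0.1576.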